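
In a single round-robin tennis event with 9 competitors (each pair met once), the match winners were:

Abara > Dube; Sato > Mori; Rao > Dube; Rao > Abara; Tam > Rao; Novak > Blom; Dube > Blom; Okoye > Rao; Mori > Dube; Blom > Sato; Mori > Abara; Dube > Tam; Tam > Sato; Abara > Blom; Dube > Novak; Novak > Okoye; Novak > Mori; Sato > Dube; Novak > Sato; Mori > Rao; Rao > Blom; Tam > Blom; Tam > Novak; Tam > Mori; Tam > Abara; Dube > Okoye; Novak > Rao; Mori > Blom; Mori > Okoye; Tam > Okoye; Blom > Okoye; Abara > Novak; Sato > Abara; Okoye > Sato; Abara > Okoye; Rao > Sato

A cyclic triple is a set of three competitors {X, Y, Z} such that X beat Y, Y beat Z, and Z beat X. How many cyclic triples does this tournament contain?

20

Win totals: Sato 3, Rao 4, Blom 2, Okoye 2, Dube 4, Novak 5, Tam 7, Mori 5, Abara 4.
A competitor with w wins dominates both others in C(w,2) triples; summing gives 3 + 6 + 1 + 1 + 6 + 10 + 21 + 10 + 6 = 64 transitive triples.
Total triples C(9,3) = 84, so cyclic triples = 84 − 64 = 20.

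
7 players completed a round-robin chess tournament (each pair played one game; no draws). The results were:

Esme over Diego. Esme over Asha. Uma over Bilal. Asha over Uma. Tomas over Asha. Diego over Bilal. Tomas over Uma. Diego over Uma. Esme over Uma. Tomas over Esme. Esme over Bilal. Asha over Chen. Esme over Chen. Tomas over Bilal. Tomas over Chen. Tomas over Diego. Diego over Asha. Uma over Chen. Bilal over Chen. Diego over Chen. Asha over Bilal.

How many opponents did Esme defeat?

Esme's results: beat Diego, Uma, Chen, Bilal, Asha; lost to Tomas.
That is 5 wins.

5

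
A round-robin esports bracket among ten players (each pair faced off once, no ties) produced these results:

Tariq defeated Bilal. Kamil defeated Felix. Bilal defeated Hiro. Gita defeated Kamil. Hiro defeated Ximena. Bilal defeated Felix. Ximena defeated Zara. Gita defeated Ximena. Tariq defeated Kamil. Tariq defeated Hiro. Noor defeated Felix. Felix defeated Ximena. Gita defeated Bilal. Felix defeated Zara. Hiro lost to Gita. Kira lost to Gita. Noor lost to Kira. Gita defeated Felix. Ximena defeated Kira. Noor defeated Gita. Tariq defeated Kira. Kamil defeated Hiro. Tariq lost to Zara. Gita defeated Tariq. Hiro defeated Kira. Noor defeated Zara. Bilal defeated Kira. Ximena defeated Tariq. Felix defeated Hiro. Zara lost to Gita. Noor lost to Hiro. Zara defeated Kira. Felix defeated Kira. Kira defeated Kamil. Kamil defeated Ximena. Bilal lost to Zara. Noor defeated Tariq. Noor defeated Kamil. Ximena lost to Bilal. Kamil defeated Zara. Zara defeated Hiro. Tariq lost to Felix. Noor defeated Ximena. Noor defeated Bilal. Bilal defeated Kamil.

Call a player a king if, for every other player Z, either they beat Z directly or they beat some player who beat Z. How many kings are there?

Gita reaches everyone (king).
Kamil cannot reach Gita in two steps.
Bilal cannot reach Gita in two steps.
Hiro reaches everyone (king).
Tariq cannot reach Gita in two steps.
Felix cannot reach Gita in two steps.
Zara cannot reach Gita in two steps.
Kira reaches everyone (king).
Ximena cannot reach Gita, Felix in two steps.
Noor reaches everyone (king).
Kings: Gita, Hiro, Kira, Noor — 4.

4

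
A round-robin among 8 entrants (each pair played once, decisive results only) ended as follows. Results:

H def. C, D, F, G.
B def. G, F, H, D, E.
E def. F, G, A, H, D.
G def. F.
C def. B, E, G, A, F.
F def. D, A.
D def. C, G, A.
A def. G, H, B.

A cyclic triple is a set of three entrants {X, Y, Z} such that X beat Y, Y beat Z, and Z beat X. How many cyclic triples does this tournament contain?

Win totals: A 3, B 5, C 5, D 3, E 5, F 2, G 1, H 4.
An entrant with w wins dominates both others in C(w,2) triples; summing gives 3 + 10 + 10 + 3 + 10 + 1 + 0 + 6 = 43 transitive triples.
Total triples C(8,3) = 56, so cyclic triples = 56 − 43 = 13.

13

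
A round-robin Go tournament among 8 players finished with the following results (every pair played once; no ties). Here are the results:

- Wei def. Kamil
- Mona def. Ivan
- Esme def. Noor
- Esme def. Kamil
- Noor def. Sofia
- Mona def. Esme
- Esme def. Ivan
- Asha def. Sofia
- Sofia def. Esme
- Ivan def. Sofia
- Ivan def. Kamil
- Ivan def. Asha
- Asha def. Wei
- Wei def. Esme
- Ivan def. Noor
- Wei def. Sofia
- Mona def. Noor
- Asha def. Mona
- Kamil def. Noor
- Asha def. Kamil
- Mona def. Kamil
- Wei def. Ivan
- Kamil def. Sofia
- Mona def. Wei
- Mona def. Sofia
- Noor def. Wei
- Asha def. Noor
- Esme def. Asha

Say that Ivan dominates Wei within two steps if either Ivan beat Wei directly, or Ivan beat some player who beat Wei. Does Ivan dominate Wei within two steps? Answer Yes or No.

Ivan did not beat Wei directly.
Ivan beat Noor, Sofia, Kamil, Asha. Of those, Noor beat Wei.

Yes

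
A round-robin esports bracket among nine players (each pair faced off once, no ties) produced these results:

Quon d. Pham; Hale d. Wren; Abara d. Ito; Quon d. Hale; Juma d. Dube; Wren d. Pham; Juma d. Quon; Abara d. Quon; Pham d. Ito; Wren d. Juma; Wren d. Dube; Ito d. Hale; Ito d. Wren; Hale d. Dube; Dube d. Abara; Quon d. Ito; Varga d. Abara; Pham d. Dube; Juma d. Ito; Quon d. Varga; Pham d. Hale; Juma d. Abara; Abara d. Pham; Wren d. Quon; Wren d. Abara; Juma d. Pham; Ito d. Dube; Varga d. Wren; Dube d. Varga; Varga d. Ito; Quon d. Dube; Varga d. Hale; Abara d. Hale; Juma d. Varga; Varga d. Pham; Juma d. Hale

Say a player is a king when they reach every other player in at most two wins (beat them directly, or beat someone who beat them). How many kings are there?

Quon cannot reach Juma in two steps.
Varga reaches everyone (king).
Dube cannot reach Juma in two steps.
Ito reaches everyone (king).
Wren reaches everyone (king).
Juma reaches everyone (king).
Abara cannot reach Juma in two steps.
Pham cannot reach Quon, Juma in two steps.
Hale cannot reach Ito in two steps.
Kings: Varga, Ito, Wren, Juma — 4.

4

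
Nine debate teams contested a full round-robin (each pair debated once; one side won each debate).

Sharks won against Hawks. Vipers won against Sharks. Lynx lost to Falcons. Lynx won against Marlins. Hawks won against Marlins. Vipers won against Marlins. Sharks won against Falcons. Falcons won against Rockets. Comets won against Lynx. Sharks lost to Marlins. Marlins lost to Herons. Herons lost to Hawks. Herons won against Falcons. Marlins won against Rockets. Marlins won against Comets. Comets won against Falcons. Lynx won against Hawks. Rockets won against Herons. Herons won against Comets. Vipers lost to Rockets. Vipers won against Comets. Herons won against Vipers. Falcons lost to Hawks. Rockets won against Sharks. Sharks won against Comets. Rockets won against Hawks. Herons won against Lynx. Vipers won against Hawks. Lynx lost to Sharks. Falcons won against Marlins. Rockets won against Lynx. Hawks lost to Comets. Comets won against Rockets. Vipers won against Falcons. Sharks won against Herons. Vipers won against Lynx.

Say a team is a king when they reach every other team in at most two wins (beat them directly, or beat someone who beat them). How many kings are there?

8

Herons reaches everyone (king).
Vipers reaches everyone (king).
Marlins reaches everyone (king).
Lynx cannot reach Vipers in two steps.
Rockets reaches everyone (king).
Comets reaches everyone (king).
Sharks reaches everyone (king).
Hawks reaches everyone (king).
Falcons reaches everyone (king).
Kings: Herons, Vipers, Marlins, Rockets, Comets, Sharks, Hawks, Falcons — 8.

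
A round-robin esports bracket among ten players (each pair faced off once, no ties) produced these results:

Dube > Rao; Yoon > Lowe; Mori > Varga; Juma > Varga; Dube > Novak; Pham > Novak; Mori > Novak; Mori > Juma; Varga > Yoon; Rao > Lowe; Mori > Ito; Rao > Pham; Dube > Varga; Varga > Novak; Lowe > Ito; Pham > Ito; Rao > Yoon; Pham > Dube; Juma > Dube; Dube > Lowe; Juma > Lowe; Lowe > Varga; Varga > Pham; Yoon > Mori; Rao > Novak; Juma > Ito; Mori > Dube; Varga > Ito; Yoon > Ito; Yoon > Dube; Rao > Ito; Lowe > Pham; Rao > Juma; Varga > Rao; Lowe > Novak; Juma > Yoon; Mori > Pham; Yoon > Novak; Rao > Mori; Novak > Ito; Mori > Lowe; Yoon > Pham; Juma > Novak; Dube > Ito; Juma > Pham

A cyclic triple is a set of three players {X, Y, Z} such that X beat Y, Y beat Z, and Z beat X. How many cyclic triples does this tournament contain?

13

Win totals: Yoon 6, Varga 5, Lowe 4, Novak 1, Rao 7, Ito 0, Dube 5, Pham 3, Juma 7, Mori 7.
A player with w wins dominates both others in C(w,2) triples; summing gives 15 + 10 + 6 + 0 + 21 + 0 + 10 + 3 + 21 + 21 = 107 transitive triples.
Total triples C(10,3) = 120, so cyclic triples = 120 − 107 = 13.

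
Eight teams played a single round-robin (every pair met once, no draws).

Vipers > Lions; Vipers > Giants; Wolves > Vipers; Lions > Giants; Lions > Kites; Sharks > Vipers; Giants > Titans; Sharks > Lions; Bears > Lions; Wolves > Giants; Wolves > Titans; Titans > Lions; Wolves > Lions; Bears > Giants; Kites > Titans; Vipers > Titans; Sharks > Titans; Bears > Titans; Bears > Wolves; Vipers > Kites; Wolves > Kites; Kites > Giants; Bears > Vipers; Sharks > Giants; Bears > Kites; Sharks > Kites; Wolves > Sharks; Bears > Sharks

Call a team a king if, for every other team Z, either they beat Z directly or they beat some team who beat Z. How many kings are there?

1

Kites cannot reach Sharks, Bears, Wolves, Vipers in two steps.
Lions cannot reach Sharks, Bears, Wolves, Vipers in two steps.
Sharks cannot reach Bears, Wolves in two steps.
Bears reaches everyone (king).
Wolves cannot reach Bears in two steps.
Giants cannot reach Kites, Sharks, Bears, Wolves, Vipers in two steps.
Vipers cannot reach Sharks, Bears, Wolves in two steps.
Titans cannot reach Sharks, Bears, Wolves, Vipers in two steps.
Kings: Bears — 1.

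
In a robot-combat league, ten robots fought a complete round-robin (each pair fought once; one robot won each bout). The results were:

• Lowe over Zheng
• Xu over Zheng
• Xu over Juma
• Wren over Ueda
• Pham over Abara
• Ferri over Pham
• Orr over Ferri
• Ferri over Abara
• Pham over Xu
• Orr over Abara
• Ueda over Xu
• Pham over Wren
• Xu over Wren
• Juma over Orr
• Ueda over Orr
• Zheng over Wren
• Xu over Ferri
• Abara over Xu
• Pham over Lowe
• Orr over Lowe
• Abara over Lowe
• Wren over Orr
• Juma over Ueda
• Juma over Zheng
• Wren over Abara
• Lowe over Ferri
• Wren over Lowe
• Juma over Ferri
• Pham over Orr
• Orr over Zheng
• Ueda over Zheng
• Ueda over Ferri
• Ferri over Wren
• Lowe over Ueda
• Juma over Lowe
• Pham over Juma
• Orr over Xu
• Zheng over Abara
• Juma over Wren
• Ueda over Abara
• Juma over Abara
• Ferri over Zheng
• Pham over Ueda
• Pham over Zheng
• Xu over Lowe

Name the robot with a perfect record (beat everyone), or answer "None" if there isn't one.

None

Highest win total is Pham with 8 (out of 9 possible).
Pham lost to Ferri, so no robot went undefeated.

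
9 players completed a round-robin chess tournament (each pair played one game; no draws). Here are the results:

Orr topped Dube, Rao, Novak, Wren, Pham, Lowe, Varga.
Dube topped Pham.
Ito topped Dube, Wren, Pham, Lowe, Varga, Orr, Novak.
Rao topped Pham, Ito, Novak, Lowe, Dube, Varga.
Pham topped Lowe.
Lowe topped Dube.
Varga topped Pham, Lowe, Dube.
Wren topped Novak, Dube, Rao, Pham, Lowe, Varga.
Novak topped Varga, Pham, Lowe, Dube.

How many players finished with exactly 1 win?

Win totals: Lowe 1, Orr 7, Novak 4, Pham 1, Ito 7, Varga 3, Wren 6, Dube 1, Rao 6.
Exactly 1: Lowe, Pham, Dube — 3 players.

3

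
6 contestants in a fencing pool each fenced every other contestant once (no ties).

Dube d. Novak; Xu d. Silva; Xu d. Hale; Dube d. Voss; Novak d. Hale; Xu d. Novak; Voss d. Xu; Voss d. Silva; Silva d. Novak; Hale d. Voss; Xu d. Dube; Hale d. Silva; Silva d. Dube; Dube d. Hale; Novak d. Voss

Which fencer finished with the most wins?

Xu

Win totals: Dube 3, Silva 2, Novak 2, Voss 2, Hale 2, Xu 4.
Xu leads with 4 wins (next highest: 3).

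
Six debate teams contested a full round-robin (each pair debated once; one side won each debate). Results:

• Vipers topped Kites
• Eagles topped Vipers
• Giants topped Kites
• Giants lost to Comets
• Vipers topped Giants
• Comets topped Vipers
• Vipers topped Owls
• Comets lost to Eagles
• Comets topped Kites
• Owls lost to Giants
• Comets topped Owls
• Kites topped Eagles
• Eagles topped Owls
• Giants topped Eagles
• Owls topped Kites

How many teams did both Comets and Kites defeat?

0

Comets beat: Vipers, Owls, Kites, Giants.
Kites beat: Eagles.
No one was beaten by both.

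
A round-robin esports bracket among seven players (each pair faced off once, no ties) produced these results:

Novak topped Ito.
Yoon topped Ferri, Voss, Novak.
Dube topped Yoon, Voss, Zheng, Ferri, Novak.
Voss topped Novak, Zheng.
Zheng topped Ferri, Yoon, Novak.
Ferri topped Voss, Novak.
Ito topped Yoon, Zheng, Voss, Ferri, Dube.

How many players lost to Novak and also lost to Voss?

0

Novak beat: Ito.
Voss beat: Novak, Zheng.
No one was beaten by both.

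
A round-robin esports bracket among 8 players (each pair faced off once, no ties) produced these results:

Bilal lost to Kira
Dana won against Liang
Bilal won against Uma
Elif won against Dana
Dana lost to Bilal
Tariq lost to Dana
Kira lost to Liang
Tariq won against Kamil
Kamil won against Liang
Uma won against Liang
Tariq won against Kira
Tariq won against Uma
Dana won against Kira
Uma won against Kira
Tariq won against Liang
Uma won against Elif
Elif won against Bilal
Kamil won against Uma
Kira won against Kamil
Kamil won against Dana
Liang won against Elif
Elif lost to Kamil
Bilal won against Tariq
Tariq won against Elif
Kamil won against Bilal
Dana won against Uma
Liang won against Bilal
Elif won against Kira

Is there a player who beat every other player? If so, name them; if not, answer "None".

None

Highest win total is Tariq with 5 (out of 7 possible).
Tariq lost to Dana, Bilal, so no player went undefeated.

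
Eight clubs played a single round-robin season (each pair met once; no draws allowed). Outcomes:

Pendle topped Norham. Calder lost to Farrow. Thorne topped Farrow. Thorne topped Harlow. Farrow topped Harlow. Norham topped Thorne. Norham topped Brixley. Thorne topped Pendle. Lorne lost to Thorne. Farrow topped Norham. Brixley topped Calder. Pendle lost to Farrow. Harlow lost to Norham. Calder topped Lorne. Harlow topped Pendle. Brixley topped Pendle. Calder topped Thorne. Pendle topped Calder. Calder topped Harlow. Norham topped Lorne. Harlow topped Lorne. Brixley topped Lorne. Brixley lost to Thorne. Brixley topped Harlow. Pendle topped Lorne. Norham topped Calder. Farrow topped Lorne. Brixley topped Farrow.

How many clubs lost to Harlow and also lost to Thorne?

Harlow beat: Pendle, Lorne.
Thorne beat: Harlow, Pendle, Farrow, Brixley, Lorne.
Both beat: Pendle, Lorne — 2.

2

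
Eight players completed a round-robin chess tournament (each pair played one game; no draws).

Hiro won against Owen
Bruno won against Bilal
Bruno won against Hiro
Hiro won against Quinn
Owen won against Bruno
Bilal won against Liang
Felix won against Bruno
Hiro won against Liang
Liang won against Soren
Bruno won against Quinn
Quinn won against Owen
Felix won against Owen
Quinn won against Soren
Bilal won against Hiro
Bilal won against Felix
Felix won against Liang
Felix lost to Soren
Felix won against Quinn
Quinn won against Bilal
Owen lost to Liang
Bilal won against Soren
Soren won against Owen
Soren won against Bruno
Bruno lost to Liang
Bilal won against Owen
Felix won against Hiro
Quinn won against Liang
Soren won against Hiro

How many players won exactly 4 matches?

2

Win totals: Soren 4, Liang 3, Bilal 5, Bruno 3, Owen 1, Quinn 4, Hiro 3, Felix 5.
Exactly 4: Soren, Quinn — 2 players.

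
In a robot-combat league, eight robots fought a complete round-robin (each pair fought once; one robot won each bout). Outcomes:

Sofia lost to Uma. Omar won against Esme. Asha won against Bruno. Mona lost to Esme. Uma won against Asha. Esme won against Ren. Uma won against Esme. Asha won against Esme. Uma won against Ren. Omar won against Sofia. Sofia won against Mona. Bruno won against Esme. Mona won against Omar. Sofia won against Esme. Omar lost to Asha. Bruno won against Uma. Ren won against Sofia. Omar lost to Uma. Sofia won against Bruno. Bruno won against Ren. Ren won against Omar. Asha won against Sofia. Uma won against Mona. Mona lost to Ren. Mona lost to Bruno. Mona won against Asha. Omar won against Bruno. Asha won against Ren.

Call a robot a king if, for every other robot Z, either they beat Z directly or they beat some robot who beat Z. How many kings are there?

Ren cannot reach Uma in two steps.
Asha reaches everyone (king).
Sofia reaches everyone (king).
Esme cannot reach Uma, Bruno in two steps.
Uma reaches everyone (king).
Bruno reaches everyone (king).
Omar cannot reach Asha in two steps.
Mona cannot reach Uma in two steps.
Kings: Asha, Sofia, Uma, Bruno — 4.

4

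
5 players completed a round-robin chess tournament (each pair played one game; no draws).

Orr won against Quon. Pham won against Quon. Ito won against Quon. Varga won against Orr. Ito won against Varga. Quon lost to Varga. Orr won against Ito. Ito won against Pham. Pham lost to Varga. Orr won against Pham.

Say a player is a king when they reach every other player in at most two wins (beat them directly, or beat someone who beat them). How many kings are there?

Pham cannot reach Orr, Varga, Ito in two steps.
Orr reaches everyone (king).
Varga reaches everyone (king).
Ito reaches everyone (king).
Quon cannot reach Pham, Orr, Varga, Ito in two steps.
Kings: Orr, Varga, Ito — 3.

3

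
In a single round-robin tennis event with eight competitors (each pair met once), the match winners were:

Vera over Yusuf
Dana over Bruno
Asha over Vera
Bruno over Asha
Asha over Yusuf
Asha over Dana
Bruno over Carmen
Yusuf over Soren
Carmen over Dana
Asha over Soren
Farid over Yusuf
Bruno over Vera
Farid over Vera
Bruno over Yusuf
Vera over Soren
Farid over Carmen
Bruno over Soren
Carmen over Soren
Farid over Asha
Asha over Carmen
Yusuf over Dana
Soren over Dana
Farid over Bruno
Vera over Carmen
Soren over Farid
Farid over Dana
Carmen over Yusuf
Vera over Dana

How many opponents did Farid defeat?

6

Farid's results: beat Yusuf, Bruno, Asha, Carmen, Dana, Vera; lost to Soren.
That is 6 wins.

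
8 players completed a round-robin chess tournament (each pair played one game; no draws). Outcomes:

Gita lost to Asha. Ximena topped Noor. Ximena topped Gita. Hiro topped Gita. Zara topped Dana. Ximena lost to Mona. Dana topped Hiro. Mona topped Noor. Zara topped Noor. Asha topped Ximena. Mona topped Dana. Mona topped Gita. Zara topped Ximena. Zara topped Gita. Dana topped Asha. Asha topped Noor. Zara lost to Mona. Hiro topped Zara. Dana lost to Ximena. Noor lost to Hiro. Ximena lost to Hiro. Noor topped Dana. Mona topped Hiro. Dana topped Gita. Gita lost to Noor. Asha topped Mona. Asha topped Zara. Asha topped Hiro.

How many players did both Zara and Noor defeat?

2

Zara beat: Ximena, Dana, Noor, Gita.
Noor beat: Dana, Gita.
Both beat: Dana, Gita — 2.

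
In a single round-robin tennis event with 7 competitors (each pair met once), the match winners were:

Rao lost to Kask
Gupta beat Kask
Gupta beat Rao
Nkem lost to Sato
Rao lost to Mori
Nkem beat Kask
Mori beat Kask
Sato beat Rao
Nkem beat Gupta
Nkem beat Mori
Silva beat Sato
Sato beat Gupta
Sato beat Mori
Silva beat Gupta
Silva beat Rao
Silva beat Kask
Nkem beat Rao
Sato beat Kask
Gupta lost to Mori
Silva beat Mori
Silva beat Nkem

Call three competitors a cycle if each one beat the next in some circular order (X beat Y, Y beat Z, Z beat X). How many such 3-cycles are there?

0

Win totals: Mori 3, Sato 5, Nkem 4, Gupta 2, Rao 0, Silva 6, Kask 1.
A competitor with w wins dominates both others in C(w,2) triples; summing gives 3 + 10 + 6 + 1 + 0 + 15 + 0 = 35 transitive triples.
Total triples C(7,3) = 35, so cyclic triples = 35 − 35 = 0.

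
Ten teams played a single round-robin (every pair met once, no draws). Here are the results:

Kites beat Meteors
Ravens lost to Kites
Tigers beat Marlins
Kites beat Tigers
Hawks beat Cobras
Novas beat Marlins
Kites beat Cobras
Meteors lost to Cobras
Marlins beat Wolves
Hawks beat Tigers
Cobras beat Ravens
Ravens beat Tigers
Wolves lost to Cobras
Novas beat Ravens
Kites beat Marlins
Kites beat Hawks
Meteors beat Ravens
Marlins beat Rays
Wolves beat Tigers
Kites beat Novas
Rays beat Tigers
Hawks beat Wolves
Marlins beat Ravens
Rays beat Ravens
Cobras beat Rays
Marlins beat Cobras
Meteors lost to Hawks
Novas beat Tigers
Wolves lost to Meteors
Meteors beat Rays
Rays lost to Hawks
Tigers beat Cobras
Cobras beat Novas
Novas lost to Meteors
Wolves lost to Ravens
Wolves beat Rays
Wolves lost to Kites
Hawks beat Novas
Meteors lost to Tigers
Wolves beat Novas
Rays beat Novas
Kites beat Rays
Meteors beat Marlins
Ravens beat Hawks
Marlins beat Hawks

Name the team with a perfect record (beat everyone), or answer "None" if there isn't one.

Kites

Kites has 9 wins out of 9 opponents — a perfect record.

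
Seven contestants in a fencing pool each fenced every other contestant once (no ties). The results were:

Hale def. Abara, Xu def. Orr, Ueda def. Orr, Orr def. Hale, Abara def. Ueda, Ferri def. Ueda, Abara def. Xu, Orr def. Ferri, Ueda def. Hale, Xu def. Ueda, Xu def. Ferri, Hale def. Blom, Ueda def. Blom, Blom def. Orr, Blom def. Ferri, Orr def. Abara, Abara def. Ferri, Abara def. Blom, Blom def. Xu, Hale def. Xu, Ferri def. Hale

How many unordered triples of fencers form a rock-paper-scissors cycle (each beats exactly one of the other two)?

Win totals: Hale 3, Abara 4, Blom 3, Ueda 3, Ferri 2, Xu 3, Orr 3.
A fencer with w wins dominates both others in C(w,2) triples; summing gives 3 + 6 + 3 + 3 + 1 + 3 + 3 = 22 transitive triples.
Total triples C(7,3) = 35, so cyclic triples = 35 − 22 = 13.

13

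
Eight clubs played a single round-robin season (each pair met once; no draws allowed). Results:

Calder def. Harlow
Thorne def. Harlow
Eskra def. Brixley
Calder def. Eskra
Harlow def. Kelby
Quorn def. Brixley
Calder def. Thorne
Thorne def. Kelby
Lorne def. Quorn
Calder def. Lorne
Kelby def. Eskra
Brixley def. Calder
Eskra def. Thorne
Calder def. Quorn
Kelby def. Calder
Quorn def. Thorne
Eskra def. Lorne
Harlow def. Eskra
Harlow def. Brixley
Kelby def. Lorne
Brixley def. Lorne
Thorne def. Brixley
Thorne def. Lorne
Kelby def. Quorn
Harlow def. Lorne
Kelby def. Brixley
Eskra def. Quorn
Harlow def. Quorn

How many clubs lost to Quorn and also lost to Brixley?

Quorn beat: Thorne, Brixley.
Brixley beat: Lorne, Calder.
No one was beaten by both.

0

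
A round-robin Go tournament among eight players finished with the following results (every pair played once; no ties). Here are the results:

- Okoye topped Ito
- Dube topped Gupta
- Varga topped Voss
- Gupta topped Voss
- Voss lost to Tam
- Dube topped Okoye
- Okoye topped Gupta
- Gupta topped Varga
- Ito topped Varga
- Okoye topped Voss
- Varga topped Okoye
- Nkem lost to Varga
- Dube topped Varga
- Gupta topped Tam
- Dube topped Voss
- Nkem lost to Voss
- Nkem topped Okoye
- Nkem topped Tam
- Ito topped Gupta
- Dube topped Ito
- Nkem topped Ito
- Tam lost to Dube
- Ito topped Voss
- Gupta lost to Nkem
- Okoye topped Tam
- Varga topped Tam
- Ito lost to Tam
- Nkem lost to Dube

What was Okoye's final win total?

4

Okoye's results: beat Tam, Voss, Gupta, Ito; lost to Varga, Nkem, Dube.
That is 4 wins.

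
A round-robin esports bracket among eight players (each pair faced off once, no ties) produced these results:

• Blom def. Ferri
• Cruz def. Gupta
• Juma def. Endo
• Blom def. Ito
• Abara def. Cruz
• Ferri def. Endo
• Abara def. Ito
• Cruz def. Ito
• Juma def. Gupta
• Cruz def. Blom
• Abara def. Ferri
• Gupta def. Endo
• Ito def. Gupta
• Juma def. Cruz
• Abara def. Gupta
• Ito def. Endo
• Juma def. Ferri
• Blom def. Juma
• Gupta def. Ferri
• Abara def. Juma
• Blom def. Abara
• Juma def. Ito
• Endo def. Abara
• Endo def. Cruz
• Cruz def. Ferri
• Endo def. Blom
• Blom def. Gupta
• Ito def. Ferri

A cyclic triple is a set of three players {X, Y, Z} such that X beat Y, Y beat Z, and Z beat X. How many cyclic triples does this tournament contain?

13

Win totals: Endo 3, Ferri 1, Blom 5, Ito 3, Gupta 2, Cruz 4, Abara 5, Juma 5.
A player with w wins dominates both others in C(w,2) triples; summing gives 3 + 0 + 10 + 3 + 1 + 6 + 10 + 10 = 43 transitive triples.
Total triples C(8,3) = 56, so cyclic triples = 56 − 43 = 13.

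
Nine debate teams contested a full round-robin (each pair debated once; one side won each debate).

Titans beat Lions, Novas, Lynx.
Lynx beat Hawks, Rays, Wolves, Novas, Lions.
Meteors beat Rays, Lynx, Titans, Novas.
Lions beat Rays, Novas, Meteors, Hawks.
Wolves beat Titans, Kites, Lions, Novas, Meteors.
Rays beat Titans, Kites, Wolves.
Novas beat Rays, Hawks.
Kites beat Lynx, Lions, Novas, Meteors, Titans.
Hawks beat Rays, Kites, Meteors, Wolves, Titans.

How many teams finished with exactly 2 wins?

1

Win totals: Lions 4, Hawks 5, Kites 5, Lynx 5, Rays 3, Meteors 4, Wolves 5, Novas 2, Titans 3.
Exactly 2: Novas — 1 team.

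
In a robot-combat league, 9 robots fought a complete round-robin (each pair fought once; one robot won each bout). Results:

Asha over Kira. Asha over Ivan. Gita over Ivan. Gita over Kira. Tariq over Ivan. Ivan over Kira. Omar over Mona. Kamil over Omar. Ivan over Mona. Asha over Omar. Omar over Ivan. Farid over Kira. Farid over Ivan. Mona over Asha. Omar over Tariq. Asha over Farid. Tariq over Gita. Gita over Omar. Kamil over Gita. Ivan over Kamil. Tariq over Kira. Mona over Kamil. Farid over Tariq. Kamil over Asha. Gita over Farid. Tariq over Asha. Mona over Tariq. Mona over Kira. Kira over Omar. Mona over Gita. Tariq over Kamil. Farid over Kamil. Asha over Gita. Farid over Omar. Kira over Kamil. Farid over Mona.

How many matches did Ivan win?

3

Ivan's results: beat Kira, Mona, Kamil; lost to Omar, Gita, Tariq, Farid, Asha.
That is 3 wins.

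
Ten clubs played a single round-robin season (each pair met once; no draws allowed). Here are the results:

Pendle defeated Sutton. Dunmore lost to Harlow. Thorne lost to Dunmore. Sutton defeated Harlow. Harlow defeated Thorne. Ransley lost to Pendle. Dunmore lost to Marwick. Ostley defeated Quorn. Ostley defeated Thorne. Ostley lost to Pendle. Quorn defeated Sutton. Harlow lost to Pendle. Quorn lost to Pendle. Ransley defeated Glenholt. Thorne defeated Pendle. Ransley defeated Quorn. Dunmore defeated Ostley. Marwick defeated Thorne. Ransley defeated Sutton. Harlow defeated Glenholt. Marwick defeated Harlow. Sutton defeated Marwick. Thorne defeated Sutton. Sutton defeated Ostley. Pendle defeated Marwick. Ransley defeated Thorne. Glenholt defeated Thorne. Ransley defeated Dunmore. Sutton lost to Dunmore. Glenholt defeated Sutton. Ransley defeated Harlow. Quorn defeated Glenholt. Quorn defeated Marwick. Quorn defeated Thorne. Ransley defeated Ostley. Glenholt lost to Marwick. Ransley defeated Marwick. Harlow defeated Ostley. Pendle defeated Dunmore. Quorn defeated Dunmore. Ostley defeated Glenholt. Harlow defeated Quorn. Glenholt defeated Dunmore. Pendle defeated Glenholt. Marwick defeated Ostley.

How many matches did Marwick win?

Marwick's results: beat Glenholt, Dunmore, Ostley, Harlow, Thorne; lost to Pendle, Sutton, Ransley, Quorn.
That is 5 wins.

5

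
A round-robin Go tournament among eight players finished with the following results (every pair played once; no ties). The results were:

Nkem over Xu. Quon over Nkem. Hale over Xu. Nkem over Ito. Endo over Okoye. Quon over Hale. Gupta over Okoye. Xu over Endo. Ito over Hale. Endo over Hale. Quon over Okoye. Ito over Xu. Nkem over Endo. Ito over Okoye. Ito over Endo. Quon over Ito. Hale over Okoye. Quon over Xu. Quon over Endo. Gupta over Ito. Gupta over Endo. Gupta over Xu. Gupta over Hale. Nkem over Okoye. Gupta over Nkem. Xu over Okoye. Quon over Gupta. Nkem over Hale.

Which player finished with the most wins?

Win totals: Quon 7, Hale 2, Endo 2, Nkem 5, Okoye 0, Xu 2, Gupta 6, Ito 4.
Quon leads with 7 wins (next highest: 6).

Quon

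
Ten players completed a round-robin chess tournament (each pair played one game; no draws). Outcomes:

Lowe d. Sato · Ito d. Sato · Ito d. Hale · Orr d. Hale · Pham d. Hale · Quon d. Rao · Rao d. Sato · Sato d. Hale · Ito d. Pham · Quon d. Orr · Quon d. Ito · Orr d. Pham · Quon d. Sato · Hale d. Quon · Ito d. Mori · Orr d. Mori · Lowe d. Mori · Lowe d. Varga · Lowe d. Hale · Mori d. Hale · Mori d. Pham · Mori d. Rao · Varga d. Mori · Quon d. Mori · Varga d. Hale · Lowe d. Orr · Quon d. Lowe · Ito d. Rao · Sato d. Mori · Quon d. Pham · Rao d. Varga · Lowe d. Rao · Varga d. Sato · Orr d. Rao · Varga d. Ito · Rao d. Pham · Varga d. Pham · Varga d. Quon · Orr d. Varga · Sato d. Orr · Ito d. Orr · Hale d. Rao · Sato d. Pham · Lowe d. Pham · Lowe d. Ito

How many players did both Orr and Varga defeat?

Orr beat: Hale, Mori, Pham, Varga, Rao.
Varga beat: Hale, Quon, Mori, Pham, Sato, Ito.
Both beat: Hale, Mori, Pham — 3.

3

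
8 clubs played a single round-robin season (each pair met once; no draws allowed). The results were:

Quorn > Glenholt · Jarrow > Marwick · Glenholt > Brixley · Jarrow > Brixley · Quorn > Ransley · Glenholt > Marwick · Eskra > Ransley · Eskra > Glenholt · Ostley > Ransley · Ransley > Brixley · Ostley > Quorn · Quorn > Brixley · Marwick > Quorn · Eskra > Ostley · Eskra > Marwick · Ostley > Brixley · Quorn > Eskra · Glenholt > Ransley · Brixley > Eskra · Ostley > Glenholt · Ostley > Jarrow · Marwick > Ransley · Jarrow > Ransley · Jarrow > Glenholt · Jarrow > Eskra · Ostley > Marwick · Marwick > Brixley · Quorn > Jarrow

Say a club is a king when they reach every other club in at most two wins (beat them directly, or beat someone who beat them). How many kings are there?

Glenholt cannot reach Ostley, Jarrow in two steps.
Ostley reaches everyone (king).
Marwick cannot reach Ostley in two steps.
Jarrow reaches everyone (king).
Quorn reaches everyone (king).
Eskra reaches everyone (king).
Brixley cannot reach Jarrow, Quorn in two steps.
Ransley cannot reach Glenholt, Ostley, Marwick, Jarrow, Quorn in two steps.
Kings: Ostley, Jarrow, Quorn, Eskra — 4.

4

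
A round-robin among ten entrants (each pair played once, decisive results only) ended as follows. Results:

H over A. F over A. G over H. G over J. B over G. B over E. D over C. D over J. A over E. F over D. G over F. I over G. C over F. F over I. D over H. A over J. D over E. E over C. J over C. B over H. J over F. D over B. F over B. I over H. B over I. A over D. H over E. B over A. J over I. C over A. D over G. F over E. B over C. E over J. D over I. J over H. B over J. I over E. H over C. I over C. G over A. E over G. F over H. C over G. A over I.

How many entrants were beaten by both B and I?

B beat: A, C, E, G, H, I, J.
I beat: C, E, G, H.
Both beat: C, E, G, H — 4.

4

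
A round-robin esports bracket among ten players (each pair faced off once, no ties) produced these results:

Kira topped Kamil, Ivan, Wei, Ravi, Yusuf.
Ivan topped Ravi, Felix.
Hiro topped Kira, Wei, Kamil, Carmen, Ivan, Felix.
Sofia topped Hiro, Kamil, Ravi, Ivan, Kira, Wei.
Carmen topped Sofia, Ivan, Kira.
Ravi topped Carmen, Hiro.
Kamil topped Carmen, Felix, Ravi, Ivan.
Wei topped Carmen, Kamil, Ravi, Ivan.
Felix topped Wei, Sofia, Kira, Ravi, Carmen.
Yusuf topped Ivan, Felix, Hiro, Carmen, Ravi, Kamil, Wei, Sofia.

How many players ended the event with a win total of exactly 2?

Win totals: Carmen 3, Sofia 6, Kamil 4, Felix 5, Hiro 6, Wei 4, Ravi 2, Kira 5, Ivan 2, Yusuf 8.
Exactly 2: Ravi, Ivan — 2 players.

2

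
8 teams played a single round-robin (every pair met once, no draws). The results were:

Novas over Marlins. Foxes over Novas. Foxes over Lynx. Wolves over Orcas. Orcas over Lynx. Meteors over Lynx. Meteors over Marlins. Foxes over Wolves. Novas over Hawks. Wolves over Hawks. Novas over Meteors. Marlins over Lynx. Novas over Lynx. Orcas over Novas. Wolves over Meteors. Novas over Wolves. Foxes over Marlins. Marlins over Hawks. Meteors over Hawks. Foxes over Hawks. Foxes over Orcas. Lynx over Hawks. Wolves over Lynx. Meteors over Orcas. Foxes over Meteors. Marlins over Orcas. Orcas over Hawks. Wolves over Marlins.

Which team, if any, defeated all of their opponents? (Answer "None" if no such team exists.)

Foxes has 7 wins out of 7 opponents — a perfect record.

Foxes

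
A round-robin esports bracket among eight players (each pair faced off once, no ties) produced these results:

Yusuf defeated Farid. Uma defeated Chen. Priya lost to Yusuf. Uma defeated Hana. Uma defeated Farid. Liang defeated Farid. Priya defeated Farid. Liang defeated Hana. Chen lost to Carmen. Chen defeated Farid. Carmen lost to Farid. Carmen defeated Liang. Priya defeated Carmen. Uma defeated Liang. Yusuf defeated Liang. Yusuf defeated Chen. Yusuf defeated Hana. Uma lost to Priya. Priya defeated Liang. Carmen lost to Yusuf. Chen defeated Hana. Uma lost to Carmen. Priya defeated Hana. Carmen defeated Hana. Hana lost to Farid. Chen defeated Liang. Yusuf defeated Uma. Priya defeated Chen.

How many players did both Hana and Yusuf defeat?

Hana beat: no one.
Yusuf beat: Priya, Carmen, Uma, Chen, Hana, Farid, Liang.
No one was beaten by both.

0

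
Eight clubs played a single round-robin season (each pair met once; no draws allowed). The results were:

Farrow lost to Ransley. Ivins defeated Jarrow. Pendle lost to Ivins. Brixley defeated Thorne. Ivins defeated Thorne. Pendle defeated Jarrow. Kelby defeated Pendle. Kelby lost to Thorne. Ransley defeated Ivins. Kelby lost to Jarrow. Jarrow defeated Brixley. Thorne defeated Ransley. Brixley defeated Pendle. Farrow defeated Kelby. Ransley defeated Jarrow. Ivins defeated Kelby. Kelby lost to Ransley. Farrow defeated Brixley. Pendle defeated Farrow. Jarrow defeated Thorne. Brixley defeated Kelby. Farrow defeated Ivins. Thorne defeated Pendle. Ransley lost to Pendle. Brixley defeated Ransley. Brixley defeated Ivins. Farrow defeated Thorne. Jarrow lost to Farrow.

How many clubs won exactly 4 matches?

2

Win totals: Farrow 5, Pendle 3, Kelby 1, Jarrow 3, Thorne 3, Ransley 4, Brixley 5, Ivins 4.
Exactly 4: Ransley, Ivins — 2 clubs.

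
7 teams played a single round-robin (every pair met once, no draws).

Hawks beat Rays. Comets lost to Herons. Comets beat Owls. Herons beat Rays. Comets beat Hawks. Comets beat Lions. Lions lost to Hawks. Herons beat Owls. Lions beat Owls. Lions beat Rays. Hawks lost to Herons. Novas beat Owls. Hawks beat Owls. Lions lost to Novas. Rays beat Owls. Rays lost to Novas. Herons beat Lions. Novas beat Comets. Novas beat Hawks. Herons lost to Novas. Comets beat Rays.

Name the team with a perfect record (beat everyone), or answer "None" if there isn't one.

Novas

Novas has 6 wins out of 6 opponents — a perfect record.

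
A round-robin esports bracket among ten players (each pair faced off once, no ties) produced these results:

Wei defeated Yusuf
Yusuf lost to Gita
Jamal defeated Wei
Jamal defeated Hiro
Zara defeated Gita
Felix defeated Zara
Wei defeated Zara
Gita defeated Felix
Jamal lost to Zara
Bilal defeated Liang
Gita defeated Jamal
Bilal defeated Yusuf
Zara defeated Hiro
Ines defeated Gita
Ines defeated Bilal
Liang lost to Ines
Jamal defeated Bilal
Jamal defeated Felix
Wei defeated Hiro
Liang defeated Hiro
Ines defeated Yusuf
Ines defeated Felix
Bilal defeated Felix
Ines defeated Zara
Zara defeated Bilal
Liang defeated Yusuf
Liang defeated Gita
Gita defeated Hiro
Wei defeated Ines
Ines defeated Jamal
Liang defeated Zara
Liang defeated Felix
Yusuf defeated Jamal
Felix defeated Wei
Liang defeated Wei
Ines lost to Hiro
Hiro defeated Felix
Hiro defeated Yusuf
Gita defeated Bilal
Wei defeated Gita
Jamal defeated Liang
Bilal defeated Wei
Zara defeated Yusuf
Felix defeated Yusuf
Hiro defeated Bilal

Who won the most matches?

Ines

Win totals: Gita 5, Bilal 4, Hiro 4, Zara 5, Wei 5, Ines 7, Liang 6, Yusuf 1, Jamal 5, Felix 3.
Ines leads with 7 wins (next highest: 6).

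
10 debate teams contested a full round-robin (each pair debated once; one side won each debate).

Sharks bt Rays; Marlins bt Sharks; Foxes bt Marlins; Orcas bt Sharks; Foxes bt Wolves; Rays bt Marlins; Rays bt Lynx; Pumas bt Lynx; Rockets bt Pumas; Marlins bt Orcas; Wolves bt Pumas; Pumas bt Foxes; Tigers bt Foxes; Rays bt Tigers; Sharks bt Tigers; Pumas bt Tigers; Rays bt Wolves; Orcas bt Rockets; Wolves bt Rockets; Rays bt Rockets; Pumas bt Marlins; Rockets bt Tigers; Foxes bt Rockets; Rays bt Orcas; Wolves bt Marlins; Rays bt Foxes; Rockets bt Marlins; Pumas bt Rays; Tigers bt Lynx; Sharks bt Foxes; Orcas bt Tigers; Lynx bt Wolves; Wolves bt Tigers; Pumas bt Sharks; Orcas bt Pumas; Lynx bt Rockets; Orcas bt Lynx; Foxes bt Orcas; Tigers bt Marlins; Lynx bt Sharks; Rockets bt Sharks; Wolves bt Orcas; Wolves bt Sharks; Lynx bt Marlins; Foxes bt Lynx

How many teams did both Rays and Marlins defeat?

Rays beat: Orcas, Wolves, Foxes, Lynx, Tigers, Rockets, Marlins.
Marlins beat: Orcas, Sharks.
Both beat: Orcas — 1.

1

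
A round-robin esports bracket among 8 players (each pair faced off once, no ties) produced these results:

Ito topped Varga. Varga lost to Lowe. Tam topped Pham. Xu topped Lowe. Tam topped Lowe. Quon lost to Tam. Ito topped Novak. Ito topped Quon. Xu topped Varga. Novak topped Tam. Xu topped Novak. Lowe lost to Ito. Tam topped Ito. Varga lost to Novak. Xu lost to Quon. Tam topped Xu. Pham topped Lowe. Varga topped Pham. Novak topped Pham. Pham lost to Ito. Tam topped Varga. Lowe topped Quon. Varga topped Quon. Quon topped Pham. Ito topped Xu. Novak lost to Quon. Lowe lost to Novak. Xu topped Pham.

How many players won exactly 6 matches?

Win totals: Lowe 2, Tam 6, Quon 3, Pham 1, Varga 2, Novak 4, Xu 4, Ito 6.
Exactly 6: Tam, Ito — 2 players.

2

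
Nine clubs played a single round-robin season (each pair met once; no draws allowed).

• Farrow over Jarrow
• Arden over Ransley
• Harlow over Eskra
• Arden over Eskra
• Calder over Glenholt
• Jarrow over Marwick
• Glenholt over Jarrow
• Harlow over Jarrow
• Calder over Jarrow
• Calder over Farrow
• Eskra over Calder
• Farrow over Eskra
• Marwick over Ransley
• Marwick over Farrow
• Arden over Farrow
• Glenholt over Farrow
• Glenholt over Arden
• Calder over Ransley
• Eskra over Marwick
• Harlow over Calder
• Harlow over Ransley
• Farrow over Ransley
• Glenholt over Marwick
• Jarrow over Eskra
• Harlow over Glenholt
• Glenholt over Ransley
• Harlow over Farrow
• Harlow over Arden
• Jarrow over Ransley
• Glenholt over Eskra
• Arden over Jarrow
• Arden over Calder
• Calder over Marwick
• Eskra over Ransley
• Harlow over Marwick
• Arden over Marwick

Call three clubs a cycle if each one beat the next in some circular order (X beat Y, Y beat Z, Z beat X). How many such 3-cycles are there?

Win totals: Eskra 3, Arden 6, Ransley 0, Harlow 8, Jarrow 3, Calder 5, Farrow 3, Glenholt 6, Marwick 2.
A club with w wins dominates both others in C(w,2) triples; summing gives 3 + 15 + 0 + 28 + 3 + 10 + 3 + 15 + 1 = 78 transitive triples.
Total triples C(9,3) = 84, so cyclic triples = 84 − 78 = 6.

6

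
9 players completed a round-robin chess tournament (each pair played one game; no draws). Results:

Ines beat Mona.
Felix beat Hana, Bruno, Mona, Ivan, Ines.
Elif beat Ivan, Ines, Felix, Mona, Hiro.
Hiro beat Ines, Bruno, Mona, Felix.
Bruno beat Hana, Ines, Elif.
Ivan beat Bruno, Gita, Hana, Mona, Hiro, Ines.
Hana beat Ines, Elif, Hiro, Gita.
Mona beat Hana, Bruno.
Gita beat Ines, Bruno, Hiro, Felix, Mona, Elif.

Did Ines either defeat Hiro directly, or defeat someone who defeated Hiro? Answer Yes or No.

No

Ines did not beat Hiro directly.
Ines beat Mona, but each of them lost to Hiro. No two-step path.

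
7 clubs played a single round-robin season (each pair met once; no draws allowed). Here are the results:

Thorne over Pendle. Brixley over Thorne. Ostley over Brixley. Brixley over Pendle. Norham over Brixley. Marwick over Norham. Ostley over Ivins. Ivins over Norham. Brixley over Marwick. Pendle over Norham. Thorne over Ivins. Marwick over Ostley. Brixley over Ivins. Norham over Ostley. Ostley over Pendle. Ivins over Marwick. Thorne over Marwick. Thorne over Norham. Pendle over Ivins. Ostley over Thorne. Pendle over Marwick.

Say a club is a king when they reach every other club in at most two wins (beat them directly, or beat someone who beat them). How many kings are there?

Thorne reaches everyone (king).
Ostley reaches everyone (king).
Brixley reaches everyone (king).
Pendle cannot reach Thorne in two steps.
Ivins cannot reach Thorne, Pendle in two steps.
Marwick reaches everyone (king).
Norham reaches everyone (king).
Kings: Thorne, Ostley, Brixley, Marwick, Norham — 5.

5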